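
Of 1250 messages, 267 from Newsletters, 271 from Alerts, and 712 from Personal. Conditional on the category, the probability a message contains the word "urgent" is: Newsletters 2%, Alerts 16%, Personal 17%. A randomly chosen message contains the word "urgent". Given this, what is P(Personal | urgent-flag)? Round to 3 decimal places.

0.713

By Bayes' rule, posterior ∝ prior × likelihood:
  Newsletters: 0.2136 × 0.02 = 0.004272
  Alerts: 0.2168 × 0.16 = 0.034688
  Personal: 0.5696 × 0.17 = 0.096832
Sum = 0.135792.
P(Personal | evidence) = 0.096832 / 0.135792 ≈ 0.713.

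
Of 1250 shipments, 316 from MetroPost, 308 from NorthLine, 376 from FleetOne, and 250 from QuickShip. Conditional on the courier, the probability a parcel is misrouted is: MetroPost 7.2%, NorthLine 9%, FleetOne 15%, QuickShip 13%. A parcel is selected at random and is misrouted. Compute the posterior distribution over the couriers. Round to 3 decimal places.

Prior × likelihood for each hypothesis:
  MetroPost: 0.2528 × 0.072 = 0.0182016
  NorthLine: 0.2464 × 0.09 = 0.022176
  FleetOne: 0.3008 × 0.15 = 0.04512
  QuickShip: 0.2 × 0.13 = 0.026
Sum = 0.1114976.
P(MetroPost | misrouted) = 0.0182016/0.1114976 ≈ 0.163
P(NorthLine | misrouted) = 0.022176/0.1114976 ≈ 0.199
P(FleetOne | misrouted) = 0.04512/0.1114976 ≈ 0.405
P(QuickShip | misrouted) = 0.026/0.1114976 ≈ 0.233
(Check: 0.163+0.199+0.405+0.233 = 1.000.)

MetroPost 0.163, NorthLine 0.199, FleetOne 0.405, QuickShip 0.233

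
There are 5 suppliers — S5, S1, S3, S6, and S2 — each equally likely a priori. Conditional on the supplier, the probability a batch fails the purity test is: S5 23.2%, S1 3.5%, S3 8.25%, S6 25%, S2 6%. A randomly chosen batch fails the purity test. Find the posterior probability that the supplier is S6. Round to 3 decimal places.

0.379

Since the prior is uniform, the posterior is proportional to the likelihood:
  S5: 0.232
  S1: 0.035
  S3: 0.0825
  S6: 0.25
  S2: 0.06
Sum = 0.6595.
P(S6 | evidence) = 0.25 / 0.6595 ≈ 0.379.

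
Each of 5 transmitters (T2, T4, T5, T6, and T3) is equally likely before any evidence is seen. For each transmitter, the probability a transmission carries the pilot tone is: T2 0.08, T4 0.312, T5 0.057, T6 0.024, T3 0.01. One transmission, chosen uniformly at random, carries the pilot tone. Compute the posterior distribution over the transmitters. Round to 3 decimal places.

T2 0.166, T4 0.646, T5 0.118, T6 0.050, T3 0.021

With a uniform prior (1/5 each), posterior ∝ likelihood:
  T2: 0.08
  T4: 0.312
  T5: 0.057
  T6: 0.024
  T3: 0.01
Total = 0.483.
P(T2 | pilot) = 0.08/0.483 ≈ 0.166
P(T4 | pilot) = 0.312/0.483 ≈ 0.646
P(T5 | pilot) = 0.057/0.483 ≈ 0.118
P(T6 | pilot) = 0.024/0.483 ≈ 0.050
P(T3 | pilot) = 0.01/0.483 ≈ 0.021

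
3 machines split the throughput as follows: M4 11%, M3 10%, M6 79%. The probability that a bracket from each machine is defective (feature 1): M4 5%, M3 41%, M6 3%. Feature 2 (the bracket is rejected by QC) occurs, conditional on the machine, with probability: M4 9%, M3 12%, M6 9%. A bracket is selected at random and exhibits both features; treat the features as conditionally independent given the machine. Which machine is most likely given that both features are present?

Compute prior × likelihood for every hypothesis:
  M4: 0.11 × 0.05 × 0.09 = 0.000495
  M3: 0.1 × 0.41 × 0.12 = 0.00492
  M6: 0.79 × 0.03 × 0.09 = 0.002133
Normalizing constant = 0.007548.
Largest term belongs to M3, so M3 is most probable.

M3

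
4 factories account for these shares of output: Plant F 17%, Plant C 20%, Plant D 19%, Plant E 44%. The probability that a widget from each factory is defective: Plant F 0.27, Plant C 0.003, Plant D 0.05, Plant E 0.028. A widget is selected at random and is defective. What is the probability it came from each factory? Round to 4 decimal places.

By Bayes' rule, posterior ∝ prior × likelihood:
  Plant F: 0.17 × 0.27 = 0.0459
  Plant C: 0.2 × 0.003 = 0.0006
  Plant D: 0.19 × 0.05 = 0.0095
  Plant E: 0.44 × 0.028 = 0.01232
Normalizing constant = 0.06832.
P(Plant F | defective) = 0.0459/0.06832 ≈ 0.6718
P(Plant C | defective) = 0.0006/0.06832 ≈ 0.0088
P(Plant D | defective) = 0.0095/0.06832 ≈ 0.1391
P(Plant E | defective) = 0.01232/0.06832 ≈ 0.1803

Plant F 0.6718, Plant C 0.0088, Plant D 0.1391, Plant E 0.1803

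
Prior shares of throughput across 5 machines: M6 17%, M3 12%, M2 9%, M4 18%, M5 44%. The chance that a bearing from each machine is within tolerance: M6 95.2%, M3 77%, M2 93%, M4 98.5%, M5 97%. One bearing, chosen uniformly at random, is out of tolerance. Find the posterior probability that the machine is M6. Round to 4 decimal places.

0.1408

Taking complements, P(oversize | each) = M6 0.048, M3 0.23, M2 0.07, M4 0.015, M5 0.03.
Compute prior × likelihood for every hypothesis:
  M6: 0.17 × 0.048 = 0.00816
  M3: 0.12 × 0.23 = 0.0276
  M2: 0.09 × 0.07 = 0.0063
  M4: 0.18 × 0.015 = 0.0027
  M5: 0.44 × 0.03 = 0.0132
Total = 0.05796.
P(M6 | evidence) = 0.00816 / 0.05796 ≈ 0.1408.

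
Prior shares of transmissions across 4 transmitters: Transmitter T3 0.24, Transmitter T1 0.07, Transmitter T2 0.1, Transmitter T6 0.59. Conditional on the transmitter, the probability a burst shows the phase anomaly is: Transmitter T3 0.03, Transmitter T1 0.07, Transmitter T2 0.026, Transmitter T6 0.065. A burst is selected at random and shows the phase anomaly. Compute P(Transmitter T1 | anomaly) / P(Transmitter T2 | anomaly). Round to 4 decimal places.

1.8846

Compute prior × likelihood for every hypothesis:
  Transmitter T3: 0.24 × 0.03 = 0.0072
  Transmitter T1: 0.07 × 0.07 = 0.0049
  Transmitter T2: 0.1 × 0.026 = 0.0026
  Transmitter T6: 0.59 × 0.065 = 0.03835
Total = 0.05305.
The ratio is 0.0049 / 0.0026 (the normalizer cancels) = 1.8846.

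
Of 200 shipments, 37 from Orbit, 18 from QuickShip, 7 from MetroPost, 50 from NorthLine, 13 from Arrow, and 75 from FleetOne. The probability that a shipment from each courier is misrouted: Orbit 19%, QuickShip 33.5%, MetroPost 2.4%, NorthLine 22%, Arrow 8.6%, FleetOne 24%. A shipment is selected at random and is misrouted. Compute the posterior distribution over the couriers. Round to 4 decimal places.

Orbit 0.1622, QuickShip 0.1391, MetroPost 0.0039, NorthLine 0.2538, Arrow 0.0258, FleetOne 0.4153

Compute prior × likelihood for every hypothesis:
  Orbit: 0.185 × 0.19 = 0.03515
  QuickShip: 0.09 × 0.335 = 0.03015
  MetroPost: 0.035 × 0.024 = 0.00084
  NorthLine: 0.25 × 0.22 = 0.055
  Arrow: 0.065 × 0.086 = 0.00559
  FleetOne: 0.375 × 0.24 = 0.09
Total = 0.21673.
P(Orbit | misrouted) = 0.03515/0.21673 ≈ 0.1622
P(QuickShip | misrouted) = 0.03015/0.21673 ≈ 0.1391
P(MetroPost | misrouted) = 0.00084/0.21673 ≈ 0.0039
P(NorthLine | misrouted) = 0.055/0.21673 ≈ 0.2538
P(Arrow | misrouted) = 0.00559/0.21673 ≈ 0.0258
P(FleetOne | misrouted) = 0.09/0.21673 ≈ 0.4153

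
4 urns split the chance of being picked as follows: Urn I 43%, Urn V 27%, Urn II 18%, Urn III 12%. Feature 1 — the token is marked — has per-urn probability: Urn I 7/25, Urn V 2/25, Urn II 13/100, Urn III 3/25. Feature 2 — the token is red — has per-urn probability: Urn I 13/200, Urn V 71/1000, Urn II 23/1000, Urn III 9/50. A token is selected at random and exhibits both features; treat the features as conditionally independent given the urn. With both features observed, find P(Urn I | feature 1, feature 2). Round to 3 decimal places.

Unnormalized posteriors (prior × likelihood):
  Urn I: 0.43 × 0.28 × 0.065 = 0.007826
  Urn V: 0.27 × 0.08 × 0.071 = 0.0015336
  Urn II: 0.18 × 0.13 × 0.023 = 0.0005382
  Urn III: 0.12 × 0.12 × 0.18 = 0.002592
Sum = 0.0124898.
P(Urn I | evidence) = 0.007826 / 0.0124898 ≈ 0.627.

0.627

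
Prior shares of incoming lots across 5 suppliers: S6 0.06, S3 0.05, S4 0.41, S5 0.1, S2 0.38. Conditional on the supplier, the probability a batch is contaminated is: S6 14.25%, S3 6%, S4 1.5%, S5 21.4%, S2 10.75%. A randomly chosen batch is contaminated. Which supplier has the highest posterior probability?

S2

Unnormalized posteriors (prior × likelihood):
  S6: 0.06 × 0.1425 = 0.00855
  S3: 0.05 × 0.06 = 0.003
  S4: 0.41 × 0.015 = 0.00615
  S5: 0.1 × 0.214 = 0.0214
  S2: 0.38 × 0.1075 = 0.04085
Normalizing constant = 0.07995.
Largest term belongs to S2, so S2 is most probable.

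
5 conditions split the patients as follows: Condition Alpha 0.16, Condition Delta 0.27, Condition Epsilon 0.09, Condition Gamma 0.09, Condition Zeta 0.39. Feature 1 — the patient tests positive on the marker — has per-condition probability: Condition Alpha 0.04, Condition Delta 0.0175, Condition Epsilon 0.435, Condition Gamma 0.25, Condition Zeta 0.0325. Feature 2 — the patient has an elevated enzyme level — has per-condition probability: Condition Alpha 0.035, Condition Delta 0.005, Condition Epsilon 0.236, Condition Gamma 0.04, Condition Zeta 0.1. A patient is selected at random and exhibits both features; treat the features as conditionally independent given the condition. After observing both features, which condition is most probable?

Compute prior × likelihood for every hypothesis:
  Condition Alpha: 0.16 × 0.04 × 0.035 = 0.000224
  Condition Delta: 0.27 × 0.0175 × 0.005 = 0.000023625
  Condition Epsilon: 0.09 × 0.435 × 0.236 = 0.0092394
  Condition Gamma: 0.09 × 0.25 × 0.04 = 0.0009
  Condition Zeta: 0.39 × 0.0325 × 0.1 = 0.0012675
Total = 0.011654525.
Largest term belongs to Condition Epsilon, so Condition Epsilon is most probable.

Condition Epsilon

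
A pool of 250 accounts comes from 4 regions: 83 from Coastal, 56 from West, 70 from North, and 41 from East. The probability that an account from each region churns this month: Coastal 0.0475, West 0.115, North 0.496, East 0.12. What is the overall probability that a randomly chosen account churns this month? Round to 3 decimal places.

By Bayes' rule, posterior ∝ prior × likelihood:
  Coastal: 0.332 × 0.0475 = 0.01577
  West: 0.224 × 0.115 = 0.02576
  North: 0.28 × 0.496 = 0.13888
  East: 0.164 × 0.12 = 0.01968
P(churn) = 0.01577 + 0.02576 + 0.13888 + 0.01968 = 0.20009 → 0.200.

0.200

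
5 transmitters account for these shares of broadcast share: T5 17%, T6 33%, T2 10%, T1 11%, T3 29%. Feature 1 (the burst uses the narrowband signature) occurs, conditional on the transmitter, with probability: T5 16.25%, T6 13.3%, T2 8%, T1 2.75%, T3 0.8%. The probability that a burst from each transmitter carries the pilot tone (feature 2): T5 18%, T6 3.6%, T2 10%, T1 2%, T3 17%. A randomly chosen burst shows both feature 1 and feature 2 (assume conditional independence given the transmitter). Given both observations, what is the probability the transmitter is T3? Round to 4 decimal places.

By Bayes' rule, posterior ∝ prior × likelihood:
  T5: 0.17 × 0.1625 × 0.18 = 0.0049725
  T6: 0.33 × 0.133 × 0.036 = 0.00158004
  T2: 0.1 × 0.08 × 0.1 = 0.0008
  T1: 0.11 × 0.0275 × 0.02 = 0.0000605
  T3: 0.29 × 0.008 × 0.17 = 0.0003944
Sum = 0.00780744.
P(T3 | evidence) = 0.0003944 / 0.00780744 ≈ 0.0505.

0.0505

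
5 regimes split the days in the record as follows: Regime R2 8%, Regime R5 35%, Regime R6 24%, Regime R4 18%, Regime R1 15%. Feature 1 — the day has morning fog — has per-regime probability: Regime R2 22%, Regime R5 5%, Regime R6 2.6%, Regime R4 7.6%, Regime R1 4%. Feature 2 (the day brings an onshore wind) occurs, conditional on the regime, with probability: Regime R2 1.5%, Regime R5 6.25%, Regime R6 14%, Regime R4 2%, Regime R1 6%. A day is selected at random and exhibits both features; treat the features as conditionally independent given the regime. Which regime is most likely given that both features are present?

Regime R5

Compute prior × likelihood for every hypothesis:
  Regime R2: 0.08 × 0.22 × 0.015 = 0.000264
  Regime R5: 0.35 × 0.05 × 0.0625 = 0.00109375
  Regime R6: 0.24 × 0.026 × 0.14 = 0.0008736
  Regime R4: 0.18 × 0.076 × 0.02 = 0.0002736
  Regime R1: 0.15 × 0.04 × 0.06 = 0.00036
Sum = 0.00286495.
Largest term belongs to Regime R5, so Regime R5 is most probable.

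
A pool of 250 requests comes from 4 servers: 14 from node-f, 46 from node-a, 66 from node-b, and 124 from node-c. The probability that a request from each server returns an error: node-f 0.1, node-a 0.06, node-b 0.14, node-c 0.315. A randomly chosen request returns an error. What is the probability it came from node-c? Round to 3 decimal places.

0.745

Compute prior × likelihood for every hypothesis:
  node-f: 0.056 × 0.1 = 0.0056
  node-a: 0.184 × 0.06 = 0.01104
  node-b: 0.264 × 0.14 = 0.03696
  node-c: 0.496 × 0.315 = 0.15624
Normalizing constant = 0.20984.
P(node-c | evidence) = 0.15624 / 0.20984 ≈ 0.745.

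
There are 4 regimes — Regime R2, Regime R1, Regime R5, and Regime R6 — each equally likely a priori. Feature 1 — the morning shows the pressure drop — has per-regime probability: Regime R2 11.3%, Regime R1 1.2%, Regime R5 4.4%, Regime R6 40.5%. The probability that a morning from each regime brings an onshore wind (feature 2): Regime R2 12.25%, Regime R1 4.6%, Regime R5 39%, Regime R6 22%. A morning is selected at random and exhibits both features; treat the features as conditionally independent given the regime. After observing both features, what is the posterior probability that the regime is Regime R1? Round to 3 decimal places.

0.005

With a uniform prior (1/4 each), posterior ∝ likelihood:
  Regime R2: 0.113 × 0.1225 = 0.0138425
  Regime R1: 0.012 × 0.046 = 0.000552
  Regime R5: 0.044 × 0.39 = 0.01716
  Regime R6: 0.405 × 0.22 = 0.0891
Total = 0.1206545.
P(Regime R1 | evidence) = 0.000552 / 0.1206545 ≈ 0.005.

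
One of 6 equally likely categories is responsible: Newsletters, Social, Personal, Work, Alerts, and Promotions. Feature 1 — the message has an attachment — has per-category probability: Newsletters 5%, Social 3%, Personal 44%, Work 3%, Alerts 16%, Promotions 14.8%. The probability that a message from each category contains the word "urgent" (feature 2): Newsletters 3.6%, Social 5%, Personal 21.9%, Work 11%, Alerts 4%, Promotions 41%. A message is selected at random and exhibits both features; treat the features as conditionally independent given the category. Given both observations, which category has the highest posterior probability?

Personal

Since the prior is uniform, the posterior is proportional to the likelihood:
  Newsletters: 0.05 × 0.036 = 0.0018
  Social: 0.03 × 0.05 = 0.0015
  Personal: 0.44 × 0.219 = 0.09636
  Work: 0.03 × 0.11 = 0.0033
  Alerts: 0.16 × 0.04 = 0.0064
  Promotions: 0.148 × 0.41 = 0.06068
Normalizing constant = 0.17004.
Largest term belongs to Personal, so Personal is most probable.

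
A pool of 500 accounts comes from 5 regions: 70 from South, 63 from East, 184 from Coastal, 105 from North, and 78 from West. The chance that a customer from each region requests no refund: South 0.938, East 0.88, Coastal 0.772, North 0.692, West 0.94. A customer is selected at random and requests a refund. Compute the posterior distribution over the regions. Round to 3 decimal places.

South 0.048, East 0.083, Coastal 0.462, North 0.356, West 0.052

Taking complements, P(refund | each) = South 0.062, East 0.12, Coastal 0.228, North 0.308, West 0.06.
Prior × likelihood for each hypothesis:
  South: 0.14 × 0.062 = 0.00868
  East: 0.126 × 0.12 = 0.01512
  Coastal: 0.368 × 0.228 = 0.083904
  North: 0.21 × 0.308 = 0.06468
  West: 0.156 × 0.06 = 0.00936
Sum = 0.181744.
P(South | refund) = 0.00868/0.181744 ≈ 0.048
P(East | refund) = 0.01512/0.181744 ≈ 0.083
P(Coastal | refund) = 0.083904/0.181744 ≈ 0.462
P(North | refund) = 0.06468/0.181744 ≈ 0.356
P(West | refund) = 0.00936/0.181744 ≈ 0.052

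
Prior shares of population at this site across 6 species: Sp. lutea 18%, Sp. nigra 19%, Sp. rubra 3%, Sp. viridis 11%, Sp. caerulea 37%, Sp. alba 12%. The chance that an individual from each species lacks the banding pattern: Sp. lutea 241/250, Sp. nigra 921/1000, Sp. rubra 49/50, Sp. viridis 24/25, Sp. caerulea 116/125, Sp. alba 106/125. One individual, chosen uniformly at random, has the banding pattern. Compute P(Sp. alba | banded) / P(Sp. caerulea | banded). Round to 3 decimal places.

0.685

Taking complements, P(banded | each) = Sp. lutea 0.036, Sp. nigra 0.079, Sp. rubra 0.02, Sp. viridis 0.04, Sp. caerulea 0.072, Sp. alba 0.152.
Prior × likelihood for each hypothesis:
  Sp. lutea: 0.18 × 0.036 = 0.00648
  Sp. nigra: 0.19 × 0.079 = 0.01501
  Sp. rubra: 0.03 × 0.02 = 0.0006
  Sp. viridis: 0.11 × 0.04 = 0.0044
  Sp. caerulea: 0.37 × 0.072 = 0.02664
  Sp. alba: 0.12 × 0.152 = 0.01824
Normalizing constant = 0.07137.
The ratio is 0.01824 / 0.02664 (the normalizer cancels) = 0.685.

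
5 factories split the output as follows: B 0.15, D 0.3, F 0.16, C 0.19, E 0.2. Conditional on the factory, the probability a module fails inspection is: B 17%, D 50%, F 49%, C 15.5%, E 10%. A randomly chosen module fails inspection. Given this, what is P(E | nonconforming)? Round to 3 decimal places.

Compute prior × likelihood for every hypothesis:
  B: 0.15 × 0.17 = 0.0255
  D: 0.3 × 0.5 = 0.15
  F: 0.16 × 0.49 = 0.0784
  C: 0.19 × 0.155 = 0.02945
  E: 0.2 × 0.1 = 0.02
Normalizing constant = 0.30335.
P(E | evidence) = 0.02 / 0.30335 ≈ 0.066.

0.066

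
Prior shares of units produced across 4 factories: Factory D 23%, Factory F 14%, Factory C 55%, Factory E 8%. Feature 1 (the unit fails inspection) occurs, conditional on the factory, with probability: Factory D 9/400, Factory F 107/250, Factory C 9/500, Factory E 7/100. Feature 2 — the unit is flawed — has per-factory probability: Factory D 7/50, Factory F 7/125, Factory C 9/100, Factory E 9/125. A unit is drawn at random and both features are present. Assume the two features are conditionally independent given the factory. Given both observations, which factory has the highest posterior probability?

Factory F

Compute prior × likelihood for every hypothesis:
  Factory D: 0.23 × 0.0225 × 0.14 = 0.0007245
  Factory F: 0.14 × 0.428 × 0.056 = 0.00335552
  Factory C: 0.55 × 0.018 × 0.09 = 0.000891
  Factory E: 0.08 × 0.07 × 0.072 = 0.0004032
Normalizing constant = 0.00537422.
Largest term belongs to Factory F, so Factory F is most probable.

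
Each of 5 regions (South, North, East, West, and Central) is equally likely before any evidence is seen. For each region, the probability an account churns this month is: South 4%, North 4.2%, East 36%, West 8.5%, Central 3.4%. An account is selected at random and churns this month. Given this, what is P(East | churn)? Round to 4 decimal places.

With a uniform prior (1/5 each), posterior ∝ likelihood:
  South: 0.04
  North: 0.042
  East: 0.36
  West: 0.085
  Central: 0.034
Normalizing constant = 0.561.
P(East | evidence) = 0.36 / 0.561 ≈ 0.6417.

0.6417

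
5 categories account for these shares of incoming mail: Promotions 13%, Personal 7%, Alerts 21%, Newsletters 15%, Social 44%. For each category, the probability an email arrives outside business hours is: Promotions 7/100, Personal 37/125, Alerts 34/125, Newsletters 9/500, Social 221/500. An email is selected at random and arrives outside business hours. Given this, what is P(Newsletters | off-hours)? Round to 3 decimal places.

0.010

Prior × likelihood for each hypothesis:
  Promotions: 0.13 × 0.07 = 0.0091
  Personal: 0.07 × 0.296 = 0.02072
  Alerts: 0.21 × 0.272 = 0.05712
  Newsletters: 0.15 × 0.018 = 0.0027
  Social: 0.44 × 0.442 = 0.19448
Normalizing constant = 0.28412.
P(Newsletters | evidence) = 0.0027 / 0.28412 ≈ 0.010.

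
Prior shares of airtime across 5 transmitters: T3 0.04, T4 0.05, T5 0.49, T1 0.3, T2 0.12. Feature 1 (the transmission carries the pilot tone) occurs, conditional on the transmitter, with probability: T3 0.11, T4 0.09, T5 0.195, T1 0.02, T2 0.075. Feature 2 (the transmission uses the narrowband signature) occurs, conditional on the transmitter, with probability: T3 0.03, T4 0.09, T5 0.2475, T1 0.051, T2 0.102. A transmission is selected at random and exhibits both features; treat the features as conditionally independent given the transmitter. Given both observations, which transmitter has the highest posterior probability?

T5

Compute prior × likelihood for every hypothesis:
  T3: 0.04 × 0.11 × 0.03 = 0.000132
  T4: 0.05 × 0.09 × 0.09 = 0.000405
  T5: 0.49 × 0.195 × 0.2475 = 0.023648625
  T1: 0.3 × 0.02 × 0.051 = 0.000306
  T2: 0.12 × 0.075 × 0.102 = 0.000918
Total = 0.025409625.
Largest term belongs to T5, so T5 is most probable.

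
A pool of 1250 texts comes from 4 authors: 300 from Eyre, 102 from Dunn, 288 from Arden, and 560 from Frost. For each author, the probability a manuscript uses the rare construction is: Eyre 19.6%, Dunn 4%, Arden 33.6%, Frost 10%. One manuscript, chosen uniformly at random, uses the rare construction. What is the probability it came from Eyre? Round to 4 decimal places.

0.2727

Compute prior × likelihood for every hypothesis:
  Eyre: 0.24 × 0.196 = 0.04704
  Dunn: 0.0816 × 0.04 = 0.003264
  Arden: 0.2304 × 0.336 = 0.0774144
  Frost: 0.448 × 0.1 = 0.0448
Normalizing constant = 0.1725184.
P(Eyre | evidence) = 0.04704 / 0.1725184 ≈ 0.2727.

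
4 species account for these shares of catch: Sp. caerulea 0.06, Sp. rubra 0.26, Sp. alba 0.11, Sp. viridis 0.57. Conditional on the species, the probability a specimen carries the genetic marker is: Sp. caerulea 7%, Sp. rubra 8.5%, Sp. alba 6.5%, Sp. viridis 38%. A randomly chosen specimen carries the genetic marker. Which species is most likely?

Sp. viridis

Prior × likelihood for each hypothesis:
  Sp. caerulea: 0.06 × 0.07 = 0.0042
  Sp. rubra: 0.26 × 0.085 = 0.0221
  Sp. alba: 0.11 × 0.065 = 0.00715
  Sp. viridis: 0.57 × 0.38 = 0.2166
Total = 0.25005.
Largest term belongs to Sp. viridis, so Sp. viridis is most probable.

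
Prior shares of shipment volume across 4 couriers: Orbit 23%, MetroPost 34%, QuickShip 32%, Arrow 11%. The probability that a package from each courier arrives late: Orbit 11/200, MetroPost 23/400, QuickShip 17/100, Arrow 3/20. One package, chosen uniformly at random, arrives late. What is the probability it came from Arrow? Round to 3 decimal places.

Prior × likelihood for each hypothesis:
  Orbit: 0.23 × 0.055 = 0.01265
  MetroPost: 0.34 × 0.0575 = 0.01955
  QuickShip: 0.32 × 0.17 = 0.0544
  Arrow: 0.11 × 0.15 = 0.0165
Normalizing constant = 0.1031.
P(Arrow | evidence) = 0.0165 / 0.1031 ≈ 0.160.

0.160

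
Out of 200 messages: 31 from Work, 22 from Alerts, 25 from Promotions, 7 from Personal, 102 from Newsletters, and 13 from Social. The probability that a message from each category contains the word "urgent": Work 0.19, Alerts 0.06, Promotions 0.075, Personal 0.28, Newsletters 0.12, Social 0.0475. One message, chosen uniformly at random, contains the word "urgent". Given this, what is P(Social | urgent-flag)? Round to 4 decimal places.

Prior × likelihood for each hypothesis:
  Work: 0.155 × 0.19 = 0.02945
  Alerts: 0.11 × 0.06 = 0.0066
  Promotions: 0.125 × 0.075 = 0.009375
  Personal: 0.035 × 0.28 = 0.0098
  Newsletters: 0.51 × 0.12 = 0.0612
  Social: 0.065 × 0.0475 = 0.0030875
Sum = 0.1195125.
P(Social | evidence) = 0.0030875 / 0.1195125 ≈ 0.0258.

0.0258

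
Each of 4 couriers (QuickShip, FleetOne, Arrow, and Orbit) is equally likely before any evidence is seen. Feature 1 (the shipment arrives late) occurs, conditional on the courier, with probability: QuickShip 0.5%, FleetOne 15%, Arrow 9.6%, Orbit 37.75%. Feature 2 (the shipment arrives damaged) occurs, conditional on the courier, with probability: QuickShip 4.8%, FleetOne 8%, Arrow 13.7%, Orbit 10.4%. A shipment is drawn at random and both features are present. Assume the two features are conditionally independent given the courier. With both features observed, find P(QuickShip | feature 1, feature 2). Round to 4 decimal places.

Since the prior is uniform, the posterior is proportional to the likelihood:
  QuickShip: 0.005 × 0.048 = 0.00024
  FleetOne: 0.15 × 0.08 = 0.012
  Arrow: 0.096 × 0.137 = 0.013152
  Orbit: 0.3775 × 0.104 = 0.03926
Total = 0.064652.
P(QuickShip | evidence) = 0.00024 / 0.064652 ≈ 0.0037.

0.0037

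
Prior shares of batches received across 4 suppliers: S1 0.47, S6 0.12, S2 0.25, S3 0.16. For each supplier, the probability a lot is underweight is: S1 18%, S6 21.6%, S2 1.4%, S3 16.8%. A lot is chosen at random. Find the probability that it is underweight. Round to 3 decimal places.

0.141

Prior × likelihood for each hypothesis:
  S1: 0.47 × 0.18 = 0.0846
  S6: 0.12 × 0.216 = 0.02592
  S2: 0.25 × 0.014 = 0.0035
  S3: 0.16 × 0.168 = 0.02688
P(underweight) = 0.0846 + 0.02592 + 0.0035 + 0.02688 = 0.1409 → 0.141.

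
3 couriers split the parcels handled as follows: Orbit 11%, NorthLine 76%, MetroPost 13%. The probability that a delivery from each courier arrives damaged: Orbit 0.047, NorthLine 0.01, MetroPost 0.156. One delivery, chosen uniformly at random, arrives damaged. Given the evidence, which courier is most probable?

By Bayes' rule, posterior ∝ prior × likelihood:
  Orbit: 0.11 × 0.047 = 0.00517
  NorthLine: 0.76 × 0.01 = 0.0076
  MetroPost: 0.13 × 0.156 = 0.02028
Sum = 0.03305.
Largest term belongs to MetroPost, so MetroPost is most probable.

MetroPost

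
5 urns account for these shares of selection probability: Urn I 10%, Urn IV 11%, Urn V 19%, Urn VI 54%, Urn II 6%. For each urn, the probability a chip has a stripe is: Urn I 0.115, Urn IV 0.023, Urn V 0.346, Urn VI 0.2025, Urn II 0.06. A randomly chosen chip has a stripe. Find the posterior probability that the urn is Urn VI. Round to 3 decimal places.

Prior × likelihood for each hypothesis:
  Urn I: 0.1 × 0.115 = 0.0115
  Urn IV: 0.11 × 0.023 = 0.00253
  Urn V: 0.19 × 0.346 = 0.06574
  Urn VI: 0.54 × 0.2025 = 0.10935
  Urn II: 0.06 × 0.06 = 0.0036
Total = 0.19272.
P(Urn VI | evidence) = 0.10935 / 0.19272 ≈ 0.567.

0.567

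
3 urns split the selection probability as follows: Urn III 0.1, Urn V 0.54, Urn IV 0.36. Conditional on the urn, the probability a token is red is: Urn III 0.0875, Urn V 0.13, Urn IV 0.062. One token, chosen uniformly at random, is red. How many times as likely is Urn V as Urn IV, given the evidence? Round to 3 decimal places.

3.145

By Bayes' rule, posterior ∝ prior × likelihood:
  Urn III: 0.1 × 0.0875 = 0.00875
  Urn V: 0.54 × 0.13 = 0.0702
  Urn IV: 0.36 × 0.062 = 0.02232
Sum = 0.10127.
The ratio is 0.0702 / 0.02232 (the normalizer cancels) = 3.145.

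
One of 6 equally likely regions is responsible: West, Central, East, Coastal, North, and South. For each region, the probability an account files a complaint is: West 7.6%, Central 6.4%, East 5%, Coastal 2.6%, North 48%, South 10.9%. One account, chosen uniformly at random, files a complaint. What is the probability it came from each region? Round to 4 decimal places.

West 0.0944, Central 0.0795, East 0.0621, Coastal 0.0323, North 0.5963, South 0.1354

Since the prior is uniform, the posterior is proportional to the likelihood:
  West: 0.076
  Central: 0.064
  East: 0.05
  Coastal: 0.026
  North: 0.48
  South: 0.109
Sum = 0.805.
P(West | complaint) = 0.076/0.805 ≈ 0.0944
P(Central | complaint) = 0.064/0.805 ≈ 0.0795
P(East | complaint) = 0.05/0.805 ≈ 0.0621
P(Coastal | complaint) = 0.026/0.805 ≈ 0.0323
P(North | complaint) = 0.48/0.805 ≈ 0.5963
P(South | complaint) = 0.109/0.805 ≈ 0.1354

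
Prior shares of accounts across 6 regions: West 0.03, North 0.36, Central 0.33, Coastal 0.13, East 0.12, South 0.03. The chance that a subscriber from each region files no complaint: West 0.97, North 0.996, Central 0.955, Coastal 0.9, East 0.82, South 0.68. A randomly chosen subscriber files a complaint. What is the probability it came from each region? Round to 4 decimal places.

West 0.0147, North 0.0235, Central 0.2419, Coastal 0.2118, East 0.3518, South 0.1564

Taking complements, P(complaint | each) = West 0.03, North 0.004, Central 0.045, Coastal 0.1, East 0.18, South 0.32.
Compute prior × likelihood for every hypothesis:
  West: 0.03 × 0.03 = 0.0009
  North: 0.36 × 0.004 = 0.00144
  Central: 0.33 × 0.045 = 0.01485
  Coastal: 0.13 × 0.1 = 0.013
  East: 0.12 × 0.18 = 0.0216
  South: 0.03 × 0.32 = 0.0096
Sum = 0.06139.
P(West | complaint) = 0.0009/0.06139 ≈ 0.0147
P(North | complaint) = 0.00144/0.06139 ≈ 0.0235
P(Central | complaint) = 0.01485/0.06139 ≈ 0.2419
P(Coastal | complaint) = 0.013/0.06139 ≈ 0.2118
P(East | complaint) = 0.0216/0.06139 ≈ 0.3518
P(South | complaint) = 0.0096/0.06139 ≈ 0.1564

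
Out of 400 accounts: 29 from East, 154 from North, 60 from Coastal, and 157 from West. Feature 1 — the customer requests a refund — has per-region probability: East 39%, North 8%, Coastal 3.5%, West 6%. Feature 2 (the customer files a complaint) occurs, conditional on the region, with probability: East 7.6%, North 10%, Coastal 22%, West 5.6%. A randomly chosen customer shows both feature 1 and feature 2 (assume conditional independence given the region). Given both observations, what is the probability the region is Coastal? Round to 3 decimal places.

0.150

Compute prior × likelihood for every hypothesis:
  East: 0.0725 × 0.39 × 0.076 = 0.0021489
  North: 0.385 × 0.08 × 0.1 = 0.00308
  Coastal: 0.15 × 0.035 × 0.22 = 0.001155
  West: 0.3925 × 0.06 × 0.056 = 0.0013188
Total = 0.0077027.
P(Coastal | evidence) = 0.001155 / 0.0077027 ≈ 0.150.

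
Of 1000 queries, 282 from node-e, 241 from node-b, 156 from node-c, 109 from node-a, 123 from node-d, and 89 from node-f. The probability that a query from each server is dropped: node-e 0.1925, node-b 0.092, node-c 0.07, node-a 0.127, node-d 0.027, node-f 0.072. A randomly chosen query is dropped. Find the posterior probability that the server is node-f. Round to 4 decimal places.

0.0578

Compute prior × likelihood for every hypothesis:
  node-e: 0.282 × 0.1925 = 0.054285
  node-b: 0.241 × 0.092 = 0.022172
  node-c: 0.156 × 0.07 = 0.01092
  node-a: 0.109 × 0.127 = 0.013843
  node-d: 0.123 × 0.027 = 0.003321
  node-f: 0.089 × 0.072 = 0.006408
Sum = 0.110949.
P(node-f | evidence) = 0.006408 / 0.110949 ≈ 0.0578.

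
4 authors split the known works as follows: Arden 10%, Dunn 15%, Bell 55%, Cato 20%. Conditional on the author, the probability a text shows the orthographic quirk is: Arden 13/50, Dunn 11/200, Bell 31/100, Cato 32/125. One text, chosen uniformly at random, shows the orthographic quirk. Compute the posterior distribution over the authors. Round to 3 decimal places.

Prior × likelihood for each hypothesis:
  Arden: 0.1 × 0.26 = 0.026
  Dunn: 0.15 × 0.055 = 0.00825
  Bell: 0.55 × 0.31 = 0.1705
  Cato: 0.2 × 0.256 = 0.0512
Normalizing constant = 0.25595.
P(Arden | quirk) = 0.026/0.25595 ≈ 0.102
P(Dunn | quirk) = 0.00825/0.25595 ≈ 0.032
P(Bell | quirk) = 0.1705/0.25595 ≈ 0.666
P(Cato | quirk) = 0.0512/0.25595 ≈ 0.200
(Check: 0.102+0.032+0.666+0.200 = 1.000.)

Arden 0.102, Dunn 0.032, Bell 0.666, Cato 0.200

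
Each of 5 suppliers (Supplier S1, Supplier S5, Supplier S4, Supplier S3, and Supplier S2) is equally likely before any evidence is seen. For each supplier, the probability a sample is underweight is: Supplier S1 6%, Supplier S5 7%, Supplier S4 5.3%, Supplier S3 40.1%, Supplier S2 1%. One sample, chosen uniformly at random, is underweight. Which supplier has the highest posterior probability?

Since the prior is uniform, the posterior is proportional to the likelihood:
  Supplier S1: 0.06
  Supplier S5: 0.07
  Supplier S4: 0.053
  Supplier S3: 0.401
  Supplier S2: 0.01
Normalizing constant = 0.594.
Largest term belongs to Supplier S3, so Supplier S3 is most probable.

Supplier S3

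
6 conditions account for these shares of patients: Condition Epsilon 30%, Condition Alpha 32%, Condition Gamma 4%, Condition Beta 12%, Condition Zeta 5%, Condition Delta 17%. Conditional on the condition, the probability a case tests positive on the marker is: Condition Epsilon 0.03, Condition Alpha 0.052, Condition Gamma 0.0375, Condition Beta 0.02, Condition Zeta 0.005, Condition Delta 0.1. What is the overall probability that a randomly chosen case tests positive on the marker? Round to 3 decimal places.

Prior × likelihood for each hypothesis:
  Condition Epsilon: 0.3 × 0.03 = 0.009
  Condition Alpha: 0.32 × 0.052 = 0.01664
  Condition Gamma: 0.04 × 0.0375 = 0.0015
  Condition Beta: 0.12 × 0.02 = 0.0024
  Condition Zeta: 0.05 × 0.005 = 0.00025
  Condition Delta: 0.17 × 0.1 = 0.017
P(marker-positive) = 0.009 + 0.01664 + 0.0015 + 0.0024 + 0.00025 + 0.017 = 0.04679 → 0.047.

0.047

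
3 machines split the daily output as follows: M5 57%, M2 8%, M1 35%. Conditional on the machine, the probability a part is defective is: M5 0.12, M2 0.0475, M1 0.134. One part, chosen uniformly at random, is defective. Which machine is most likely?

M5

Compute prior × likelihood for every hypothesis:
  M5: 0.57 × 0.12 = 0.0684
  M2: 0.08 × 0.0475 = 0.0038
  M1: 0.35 × 0.134 = 0.0469
Normalizing constant = 0.1191.
Largest term belongs to M5, so M5 is most probable.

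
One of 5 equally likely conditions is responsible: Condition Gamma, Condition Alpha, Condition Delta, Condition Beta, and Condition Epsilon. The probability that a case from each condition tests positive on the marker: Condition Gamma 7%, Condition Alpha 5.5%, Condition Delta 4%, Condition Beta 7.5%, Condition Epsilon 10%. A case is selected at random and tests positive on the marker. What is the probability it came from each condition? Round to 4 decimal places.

Condition Gamma 0.2059, Condition Alpha 0.1618, Condition Delta 0.1176, Condition Beta 0.2206, Condition Epsilon 0.2941

With a uniform prior (1/5 each), posterior ∝ likelihood:
  Condition Gamma: 0.07
  Condition Alpha: 0.055
  Condition Delta: 0.04
  Condition Beta: 0.075
  Condition Epsilon: 0.1
Total = 0.34.
P(Condition Gamma | marker-positive) = 0.07/0.34 ≈ 0.2059
P(Condition Alpha | marker-positive) = 0.055/0.34 ≈ 0.1618
P(Condition Delta | marker-positive) = 0.04/0.34 ≈ 0.1176
P(Condition Beta | marker-positive) = 0.075/0.34 ≈ 0.2206
P(Condition Epsilon | marker-positive) = 0.1/0.34 ≈ 0.2941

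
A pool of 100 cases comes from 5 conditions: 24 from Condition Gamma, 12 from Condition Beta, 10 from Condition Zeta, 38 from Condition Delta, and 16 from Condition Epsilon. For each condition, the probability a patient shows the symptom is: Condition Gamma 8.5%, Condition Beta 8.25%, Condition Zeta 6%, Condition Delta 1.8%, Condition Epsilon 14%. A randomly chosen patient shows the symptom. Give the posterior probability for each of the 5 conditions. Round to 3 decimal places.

Condition Gamma 0.311, Condition Beta 0.151, Condition Zeta 0.092, Condition Delta 0.104, Condition Epsilon 0.342

Prior × likelihood for each hypothesis:
  Condition Gamma: 0.24 × 0.085 = 0.0204
  Condition Beta: 0.12 × 0.0825 = 0.0099
  Condition Zeta: 0.1 × 0.06 = 0.006
  Condition Delta: 0.38 × 0.018 = 0.00684
  Condition Epsilon: 0.16 × 0.14 = 0.0224
Sum = 0.06554.
P(Condition Gamma | symptomatic) = 0.0204/0.06554 ≈ 0.311
P(Condition Beta | symptomatic) = 0.0099/0.06554 ≈ 0.151
P(Condition Zeta | symptomatic) = 0.006/0.06554 ≈ 0.092
P(Condition Delta | symptomatic) = 0.00684/0.06554 ≈ 0.104
P(Condition Epsilon | symptomatic) = 0.0224/0.06554 ≈ 0.342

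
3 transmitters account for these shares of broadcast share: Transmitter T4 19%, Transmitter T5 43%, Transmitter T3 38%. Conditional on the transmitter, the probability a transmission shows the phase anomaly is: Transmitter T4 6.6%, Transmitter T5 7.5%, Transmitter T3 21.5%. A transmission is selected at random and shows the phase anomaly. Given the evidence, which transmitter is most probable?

Transmitter T3

Compute prior × likelihood for every hypothesis:
  Transmitter T4: 0.19 × 0.066 = 0.01254
  Transmitter T5: 0.43 × 0.075 = 0.03225
  Transmitter T3: 0.38 × 0.215 = 0.0817
Normalizing constant = 0.12649.
Largest term belongs to Transmitter T3, so Transmitter T3 is most probable.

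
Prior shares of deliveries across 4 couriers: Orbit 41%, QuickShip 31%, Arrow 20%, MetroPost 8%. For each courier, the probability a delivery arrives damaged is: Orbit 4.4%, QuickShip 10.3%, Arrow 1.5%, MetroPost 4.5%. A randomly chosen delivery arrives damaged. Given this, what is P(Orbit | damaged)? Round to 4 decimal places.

0.3189

Unnormalized posteriors (prior × likelihood):
  Orbit: 0.41 × 0.044 = 0.01804
  QuickShip: 0.31 × 0.103 = 0.03193
  Arrow: 0.2 × 0.015 = 0.003
  MetroPost: 0.08 × 0.045 = 0.0036
Total = 0.05657.
P(Orbit | evidence) = 0.01804 / 0.05657 ≈ 0.3189.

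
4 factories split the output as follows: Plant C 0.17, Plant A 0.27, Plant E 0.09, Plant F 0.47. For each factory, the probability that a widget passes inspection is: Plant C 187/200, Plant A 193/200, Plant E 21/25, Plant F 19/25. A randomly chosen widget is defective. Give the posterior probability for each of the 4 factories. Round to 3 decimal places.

Plant C 0.075, Plant A 0.064, Plant E 0.097, Plant F 0.764

Taking complements, P(defective | each) = Plant C 0.065, Plant A 0.035, Plant E 0.16, Plant F 0.24.
Compute prior × likelihood for every hypothesis:
  Plant C: 0.17 × 0.065 = 0.01105
  Plant A: 0.27 × 0.035 = 0.00945
  Plant E: 0.09 × 0.16 = 0.0144
  Plant F: 0.47 × 0.24 = 0.1128
Total = 0.1477.
P(Plant C | defective) = 0.01105/0.1477 ≈ 0.075
P(Plant A | defective) = 0.00945/0.1477 ≈ 0.064
P(Plant E | defective) = 0.0144/0.1477 ≈ 0.097
P(Plant F | defective) = 0.1128/0.1477 ≈ 0.764
(Check: 0.075+0.064+0.097+0.764 = 1.000.)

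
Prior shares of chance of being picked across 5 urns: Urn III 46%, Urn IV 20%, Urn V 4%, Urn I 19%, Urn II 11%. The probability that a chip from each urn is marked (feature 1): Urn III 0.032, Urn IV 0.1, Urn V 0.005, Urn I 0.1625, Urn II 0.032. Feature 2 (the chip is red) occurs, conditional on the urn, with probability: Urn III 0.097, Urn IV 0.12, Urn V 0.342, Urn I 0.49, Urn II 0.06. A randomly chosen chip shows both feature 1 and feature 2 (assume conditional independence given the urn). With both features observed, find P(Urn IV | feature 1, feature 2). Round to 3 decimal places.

By Bayes' rule, posterior ∝ prior × likelihood:
  Urn III: 0.46 × 0.032 × 0.097 = 0.00142784
  Urn IV: 0.2 × 0.1 × 0.12 = 0.0024
  Urn V: 0.04 × 0.005 × 0.342 = 0.0000684
  Urn I: 0.19 × 0.1625 × 0.49 = 0.01512875
  Urn II: 0.11 × 0.032 × 0.06 = 0.0002112
Total = 0.01923619.
P(Urn IV | evidence) = 0.0024 / 0.01923619 ≈ 0.125.

0.125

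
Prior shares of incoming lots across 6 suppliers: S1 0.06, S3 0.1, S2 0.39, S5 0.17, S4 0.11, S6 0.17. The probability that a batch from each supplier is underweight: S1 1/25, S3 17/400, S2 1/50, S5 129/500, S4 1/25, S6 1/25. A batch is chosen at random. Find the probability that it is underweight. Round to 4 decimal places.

0.0695

Compute prior × likelihood for every hypothesis:
  S1: 0.06 × 0.04 = 0.0024
  S3: 0.1 × 0.0425 = 0.00425
  S2: 0.39 × 0.02 = 0.0078
  S5: 0.17 × 0.258 = 0.04386
  S4: 0.11 × 0.04 = 0.0044
  S6: 0.17 × 0.04 = 0.0068
P(underweight) = 0.0024 + 0.00425 + 0.0078 + 0.04386 + 0.0044 + 0.0068 = 0.06951 → 0.0695.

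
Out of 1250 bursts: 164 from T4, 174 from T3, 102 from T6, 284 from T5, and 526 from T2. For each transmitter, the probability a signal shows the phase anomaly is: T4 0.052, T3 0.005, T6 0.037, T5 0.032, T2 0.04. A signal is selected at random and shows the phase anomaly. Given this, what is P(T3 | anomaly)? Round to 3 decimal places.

0.020

Compute prior × likelihood for every hypothesis:
  T4: 0.1312 × 0.052 = 0.0068224
  T3: 0.1392 × 0.005 = 0.000696
  T6: 0.0816 × 0.037 = 0.0030192
  T5: 0.2272 × 0.032 = 0.0072704
  T2: 0.4208 × 0.04 = 0.016832
Total = 0.03464.
P(T3 | evidence) = 0.000696 / 0.03464 ≈ 0.020.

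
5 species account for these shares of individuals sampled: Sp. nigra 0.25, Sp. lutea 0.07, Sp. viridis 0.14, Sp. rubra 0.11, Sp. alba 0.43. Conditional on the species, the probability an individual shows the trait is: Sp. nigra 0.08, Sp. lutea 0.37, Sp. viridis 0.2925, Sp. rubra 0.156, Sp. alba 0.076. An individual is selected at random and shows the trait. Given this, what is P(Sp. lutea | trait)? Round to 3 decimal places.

Compute prior × likelihood for every hypothesis:
  Sp. nigra: 0.25 × 0.08 = 0.02
  Sp. lutea: 0.07 × 0.37 = 0.0259
  Sp. viridis: 0.14 × 0.2925 = 0.04095
  Sp. rubra: 0.11 × 0.156 = 0.01716
  Sp. alba: 0.43 × 0.076 = 0.03268
Normalizing constant = 0.13669.
P(Sp. lutea | evidence) = 0.0259 / 0.13669 ≈ 0.189.

0.189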